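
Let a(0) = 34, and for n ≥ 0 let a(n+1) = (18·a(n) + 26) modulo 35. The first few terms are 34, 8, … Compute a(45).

13

Computing terms: a(0) = 34, a(1) = 8, a(2) = 30, a(3) = 6, a(4) = 29, a(5) = 23, a(6) = 20, a(7) = 1, a(8) = 9, a(9) = 13, a(10) = 15, a(11) = 16, a(12) = 34.
The sequence repeats with period 12.
(45 - 0) mod 12 = 9, so a(45) = a(9) = 13.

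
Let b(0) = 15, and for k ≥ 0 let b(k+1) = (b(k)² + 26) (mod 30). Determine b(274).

Computing terms: b(0) = 15,  b(1) = 11,  b(2) = 27,  b(3) = 5,  b(4) = 21,  b(5) = 17,  b(6) = 15.
The sequence repeats with period 6.
So b(274) = b(0 + ((274-0) mod 6)) = b(4) = 21.

21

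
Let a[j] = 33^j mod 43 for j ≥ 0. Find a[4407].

a[0] = 1; a[1] = 33; a[2] = 14; a[3] = 32; a[4] = 24; a[5] = 18; a[6] = 35; a[7] = 37; a[8] = 17; a[9] = 2; a[10] = 23; a[11] = 28; a[12] = 21; a[13] = 5; a[14] = 36; a[15] = 27; a[16] = 31; a[17] = 34; a[18] = 4; a[19] = 3; a[20] = 13; a[21] = 42; a[22] = 10; a[23] = 29; a[24] = 11; a[25] = 19; a[26] = 25; a[27] = 8; a[28] = 6; a[29] = 26; a[30] = 41; a[31] = 20; a[32] = 15; a[33] = 22; a[34] = 38; a[35] = 7; a[36] = 16; a[37] = 12; a[38] = 9; a[39] = 39; a[40] = 40; a[41] = 30; a[42] = 1.
Since a[42] = a[0] = 1, the sequence is periodic with period 42.
So a[4407] = a[0 + ((4407-0) mod 42)] = a[39] = 39.

39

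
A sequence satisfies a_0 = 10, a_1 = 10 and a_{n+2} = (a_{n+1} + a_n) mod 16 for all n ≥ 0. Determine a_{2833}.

Computing terms: a_0 = 10; a_1 = 10; a_2 = 4; a_3 = 14; a_4 = 2; a_5 = 0; a_6 = 2; a_7 = 2; a_8 = 4; a_9 = 6; a_{10} = 10; a_{11} = 0; a_{12} = 10; a_{13} = 10.
The sequence repeats with period 12.
So a_{2833} = a_{0 + ((2833-0) mod 12)} = a_1 = 10.

10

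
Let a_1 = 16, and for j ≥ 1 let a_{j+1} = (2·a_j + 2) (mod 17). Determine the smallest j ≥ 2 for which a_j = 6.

4

We have a_1 = 16,  a_2 = 0,  a_3 = 2,  a_4 = 6,  a_5 = 14,  a_6 = 13,  a_7 = 11,  a_8 = 7,  a_9 = 16.
The sequence repeats with period 8.
The value 6 first appears (with j ≥ 2) at a_4.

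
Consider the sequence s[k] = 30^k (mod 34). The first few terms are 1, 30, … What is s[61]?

Listing terms: s[0] = 1, s[1] = 30, s[2] = 16, s[3] = 4, s[4] = 18, s[5] = 30.
Since s[5] = s[1] = 30, the sequence is eventually periodic: after a pre-period of length 1 it cycles with period 4.
For k ≥ 1, s[k] depends only on (k - 1) mod 4. (61 - 1) mod 4 = 0, so s[61] = s[1] = 30.

30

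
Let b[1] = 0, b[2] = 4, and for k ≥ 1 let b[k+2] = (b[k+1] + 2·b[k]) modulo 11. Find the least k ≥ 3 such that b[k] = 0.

Listing terms: b[1] = 0, b[2] = 4, b[3] = 4, b[4] = 1, b[5] = 9, b[6] = 0, b[7] = 7, b[8] = 7, b[9] = 10, b[10] = 2, b[11] = 0, b[12] = 4.
The sequence repeats with period 10.
The value 0 first appears (with k ≥ 3) at b[6].

6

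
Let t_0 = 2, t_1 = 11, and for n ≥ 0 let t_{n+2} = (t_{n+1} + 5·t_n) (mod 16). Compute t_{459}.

12

Listing terms: t_0 = 2,  t_1 = 11,  t_2 = 5,  t_3 = 12,  t_4 = 5,  t_5 = 1,  t_6 = 10,  t_7 = 15,  t_8 = 1,  t_9 = 12,  t_{10} = 1,  t_{11} = 13,  t_{12} = 2,  t_{13} = 3,  t_{14} = 13,  t_{15} = 12,  t_{16} = 13,  t_{17} = 9,  t_{18} = 10,  t_{19} = 7,  t_{20} = 9,  t_{21} = 12,  t_{22} = 9,  t_{23} = 5,  t_{24} = 2,  t_{25} = 11.
Since (t_{24}, t_{25}) = (t_0, t_1) = (2, 11) (two consecutive terms determine the rest), the sequence is periodic with period 24.
So t_{459} = t_{0 + ((459-0) mod 24)} = t_3 = 12.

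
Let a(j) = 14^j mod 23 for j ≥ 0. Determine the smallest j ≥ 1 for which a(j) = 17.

15

Listing terms: a(0) = 1, a(1) = 14, a(2) = 12, a(3) = 7, a(4) = 6, a(5) = 15, a(6) = 3, a(7) = 19, a(8) = 13, a(9) = 21, a(10) = 18, a(11) = 22, a(12) = 9, a(13) = 11, a(14) = 16, a(15) = 17, a(16) = 8, a(17) = 20, a(18) = 4, a(19) = 10, a(20) = 2, a(21) = 5, a(22) = 1.
Since a(22) = a(0) = 1, the sequence is periodic with period 22.
The value 17 first appears (with j ≥ 1) at a(15).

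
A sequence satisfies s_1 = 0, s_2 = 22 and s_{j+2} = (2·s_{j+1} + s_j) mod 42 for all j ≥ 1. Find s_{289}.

0

We have s_1 = 0,  s_2 = 22,  s_3 = 2,  s_4 = 26,  s_5 = 12,  s_6 = 8,  s_7 = 28,  s_8 = 22,  s_9 = 30,  s_{10} = 40,  s_{11} = 26,  s_{12} = 8,  s_{13} = 0,  s_{14} = 8,  s_{15} = 16,  s_{16} = 40,  s_{17} = 12,  s_{18} = 22,  s_{19} = 14,  s_{20} = 8,  s_{21} = 30,  s_{22} = 26,  s_{23} = 40,  s_{24} = 22,  s_{25} = 0,  s_{26} = 22.
The sequence repeats with period 24.
(289 - 1) mod 24 = 0, so s_{289} = s_1 = 0.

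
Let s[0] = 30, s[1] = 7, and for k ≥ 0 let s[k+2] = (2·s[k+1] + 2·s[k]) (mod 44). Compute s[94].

32

Computing terms: s[0] = 30; s[1] = 7; s[2] = 30; s[3] = 30; s[4] = 32; s[5] = 36; s[6] = 4; s[7] = 36; s[8] = 36; s[9] = 12; s[10] = 8; s[11] = 40; s[12] = 8; s[13] = 8; s[14] = 32; s[15] = 36.
Since (s[14], s[15]) = (s[4], s[5]) = (32, 36) (two consecutive terms determine the rest), the sequence is eventually periodic: after a pre-period of length 4 it cycles with period 10.
For k ≥ 4, s[k] depends only on (k - 4) mod 10. (94 - 4) mod 10 = 0, so s[94] = s[4] = 32.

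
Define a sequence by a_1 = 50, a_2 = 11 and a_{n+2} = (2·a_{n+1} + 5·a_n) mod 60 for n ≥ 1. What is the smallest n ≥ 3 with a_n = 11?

6

We have a_1 = 50,  a_2 = 11,  a_3 = 32,  a_4 = 59,  a_5 = 38,  a_6 = 11,  a_7 = 32.
Since (a_6, a_7) = (a_2, a_3) = (11, 32) (two consecutive terms determine the rest), the sequence is eventually periodic: after a pre-period of length 1 it cycles with period 4.
The value 11 next appears (with n ≥ 3) at a_6.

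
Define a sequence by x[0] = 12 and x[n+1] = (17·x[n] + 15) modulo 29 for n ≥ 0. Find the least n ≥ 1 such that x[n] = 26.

We have x[0] = 12; x[1] = 16; x[2] = 26; x[3] = 22; x[4] = 12.
The sequence repeats with period 4.
The value 26 first appears (with n ≥ 1) at x[2].

2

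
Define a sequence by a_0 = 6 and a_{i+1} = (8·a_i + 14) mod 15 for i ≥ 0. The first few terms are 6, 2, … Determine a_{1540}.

6

Computing terms: a_0 = 6, a_1 = 2, a_2 = 0, a_3 = 14, a_4 = 6.
The sequence repeats with period 4.
So a_{1540} = a_{0 + ((1540-0) mod 4)} = a_0 = 6.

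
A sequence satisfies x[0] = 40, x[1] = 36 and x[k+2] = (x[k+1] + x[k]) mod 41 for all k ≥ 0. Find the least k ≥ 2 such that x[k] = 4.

19

x[0] = 40; x[1] = 36; x[2] = 35; x[3] = 30; x[4] = 24; x[5] = 13; x[6] = 37; x[7] = 9; x[8] = 5; x[9] = 14; x[10] = 19; x[11] = 33; x[12] = 11; x[13] = 3; x[14] = 14; x[15] = 17; x[16] = 31; x[17] = 7; x[18] = 38; x[19] = 4; x[20] = 1; x[21] = 5; x[22] = 6; x[23] = 11; x[24] = 17; x[25] = 28; x[26] = 4; x[27] = 32; x[28] = 36; x[29] = 27; x[30] = 22; x[31] = 8; x[32] = 30; x[33] = 38; x[34] = 27; x[35] = 24; x[36] = 10; x[37] = 34; x[38] = 3; x[39] = 37; x[40] = 40; x[41] = 36.
Since (x[40], x[41]) = (x[0], x[1]) = (40, 36) (two consecutive terms determine the rest), the sequence is periodic with period 40.
The value 4 first appears (with k ≥ 2) at x[19].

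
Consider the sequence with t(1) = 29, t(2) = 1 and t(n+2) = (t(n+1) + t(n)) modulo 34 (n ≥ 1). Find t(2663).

23

Computing terms: t(1) = 29, t(2) = 1, t(3) = 30, t(4) = 31, t(5) = 27, t(6) = 24, t(7) = 17, t(8) = 7, t(9) = 24, t(10) = 31, t(11) = 21, t(12) = 18, t(13) = 5, t(14) = 23, t(15) = 28, t(16) = 17, t(17) = 11, t(18) = 28, t(19) = 5, t(20) = 33, t(21) = 4, t(22) = 3, t(23) = 7, t(24) = 10, t(25) = 17, t(26) = 27, t(27) = 10, t(28) = 3, t(29) = 13, t(30) = 16, t(31) = 29, t(32) = 11, t(33) = 6, t(34) = 17, t(35) = 23, t(36) = 6, t(37) = 29, t(38) = 1.
Since (t(37), t(38)) = (t(1), t(2)) = (29, 1) (two consecutive terms determine the rest), the sequence is periodic with period 36.
So t(2663) = t(1 + ((2663-1) mod 36)) = t(35) = 23.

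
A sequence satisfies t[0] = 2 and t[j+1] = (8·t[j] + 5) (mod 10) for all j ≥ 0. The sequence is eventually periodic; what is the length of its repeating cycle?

t[0] = 2; t[1] = 1; t[2] = 3; t[3] = 9; t[4] = 7; t[5] = 1.
Since t[5] = t[1] = 1, the sequence is eventually periodic: after a pre-period of length 1 it cycles with period 4.

4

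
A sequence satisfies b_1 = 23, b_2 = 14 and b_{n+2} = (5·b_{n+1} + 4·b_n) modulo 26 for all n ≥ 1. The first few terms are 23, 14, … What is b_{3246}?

We have b_1 = 23; b_2 = 14; b_3 = 6; b_4 = 8; b_5 = 12; b_6 = 14; b_7 = 14; b_8 = 22; b_9 = 10; b_{10} = 8; b_{11} = 2; b_{12} = 16; b_{13} = 10; b_{14} = 10; b_{15} = 12; b_{16} = 22; b_{17} = 2; b_{18} = 20; b_{19} = 4; b_{20} = 22; b_{21} = 22; b_{22} = 16; b_{23} = 12; b_{24} = 20; b_{25} = 18; b_{26} = 14; b_{27} = 12; b_{28} = 12; b_{29} = 4; b_{30} = 16; b_{31} = 18; b_{32} = 24; b_{33} = 10; b_{34} = 16; b_{35} = 16; b_{36} = 14; b_{37} = 4; b_{38} = 24; b_{39} = 6; b_{40} = 22; b_{41} = 4; b_{42} = 4; b_{43} = 10; b_{44} = 14; b_{45} = 6.
Since (b_{44}, b_{45}) = (b_2, b_3) = (14, 6) (two consecutive terms determine the rest), the sequence is eventually periodic: after a pre-period of length 1 it cycles with period 42.
For n ≥ 2, b_n depends only on (n - 2) mod 42. (3246 - 2) mod 42 = 10, so b_{3246} = b_{12} = 16.

16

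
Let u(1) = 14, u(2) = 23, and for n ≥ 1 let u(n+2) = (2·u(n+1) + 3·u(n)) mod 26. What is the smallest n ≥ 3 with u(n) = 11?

We have u(1) = 14,  u(2) = 23,  u(3) = 10,  u(4) = 11,  u(5) = 0,  u(6) = 7,  u(7) = 14,  u(8) = 23.
Since (u(7), u(8)) = (u(1), u(2)) = (14, 23) (two consecutive terms determine the rest), the sequence is periodic with period 6.
The value 11 first appears (with n ≥ 3) at u(4).

4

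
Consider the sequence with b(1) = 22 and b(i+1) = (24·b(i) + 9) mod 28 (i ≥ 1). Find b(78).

9

b(1) = 22, b(2) = 5, b(3) = 17, b(4) = 25, b(5) = 21, b(6) = 9, b(7) = 1, b(8) = 5.
Since b(8) = b(2) = 5, the sequence is eventually periodic: after a pre-period of length 1 it cycles with period 6.
For i ≥ 2, b(i) depends only on (i - 2) mod 6. (78 - 2) mod 6 = 4, so b(78) = b(6) = 9.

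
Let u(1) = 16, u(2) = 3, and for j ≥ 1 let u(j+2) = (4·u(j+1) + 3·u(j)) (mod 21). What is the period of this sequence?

21

We have u(1) = 16, u(2) = 3, u(3) = 18, u(4) = 18, u(5) = 0, u(6) = 12, u(7) = 6, u(8) = 18, u(9) = 6, u(10) = 15, u(11) = 15, u(12) = 0, u(13) = 3, u(14) = 12, u(15) = 15, u(16) = 12, u(17) = 9, u(18) = 9, u(19) = 0, u(20) = 6, u(21) = 3, u(22) = 9, u(23) = 3, u(24) = 18.
Since (u(23), u(24)) = (u(2), u(3)) = (3, 18) (two consecutive terms determine the rest), the sequence is eventually periodic: after a pre-period of length 1 it cycles with period 21.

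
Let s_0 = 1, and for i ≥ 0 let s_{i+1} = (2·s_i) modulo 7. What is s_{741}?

Listing terms: s_0 = 1; s_1 = 2; s_2 = 4; s_3 = 1.
Since s_3 = s_0 = 1, the sequence is periodic with period 3.
So s_{741} = s_{0 + ((741-0) mod 3)} = s_0 = 1.

1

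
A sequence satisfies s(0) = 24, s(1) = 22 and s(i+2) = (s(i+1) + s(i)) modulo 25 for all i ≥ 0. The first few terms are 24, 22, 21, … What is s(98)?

We have s(0) = 24, s(1) = 22, s(2) = 21, s(3) = 18, s(4) = 14, s(5) = 7, s(6) = 21, s(7) = 3, s(8) = 24, s(9) = 2, s(10) = 1, s(11) = 3, s(12) = 4, s(13) = 7, s(14) = 11, s(15) = 18, s(16) = 4, s(17) = 22, s(18) = 1, s(19) = 23, s(20) = 24, s(21) = 22.
The sequence repeats with period 20.
So s(98) = s(0 + ((98-0) mod 20)) = s(18) = 1.

1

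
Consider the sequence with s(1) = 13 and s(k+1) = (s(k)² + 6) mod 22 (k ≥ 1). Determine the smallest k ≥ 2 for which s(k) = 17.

5

We have s(1) = 13, s(2) = 21, s(3) = 7, s(4) = 11, s(5) = 17, s(6) = 9, s(7) = 21.
Since s(7) = s(2) = 21, the sequence is eventually periodic: after a pre-period of length 1 it cycles with period 5.
The value 17 first appears (with k ≥ 2) at s(5).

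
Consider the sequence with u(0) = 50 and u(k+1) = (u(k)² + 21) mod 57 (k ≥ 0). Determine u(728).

19

Computing terms: u(0) = 50, u(1) = 13, u(2) = 19, u(3) = 40, u(4) = 25, u(5) = 19.
Since u(5) = u(2) = 19, the sequence is eventually periodic: after a pre-period of length 2 it cycles with period 3.
For k ≥ 2, u(k) depends only on (k - 2) mod 3. (728 - 2) mod 3 = 0, so u(728) = u(2) = 19.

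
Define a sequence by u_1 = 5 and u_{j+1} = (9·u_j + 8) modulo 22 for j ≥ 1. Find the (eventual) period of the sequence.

5

Listing terms: u_1 = 5; u_2 = 9; u_3 = 1; u_4 = 17; u_5 = 7; u_6 = 5.
The sequence repeats with period 5.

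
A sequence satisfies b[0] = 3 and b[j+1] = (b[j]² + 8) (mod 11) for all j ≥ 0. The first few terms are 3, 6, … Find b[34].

6

Computing terms: b[0] = 3, b[1] = 6, b[2] = 0, b[3] = 8, b[4] = 6.
Since b[4] = b[1] = 6, the sequence is eventually periodic: after a pre-period of length 1 it cycles with period 3.
For j ≥ 1, b[j] depends only on (j - 1) mod 3. (34 - 1) mod 3 = 0, so b[34] = b[1] = 6.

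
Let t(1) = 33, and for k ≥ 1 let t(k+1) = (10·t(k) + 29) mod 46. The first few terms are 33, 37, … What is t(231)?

t(1) = 33; t(2) = 37; t(3) = 31; t(4) = 17; t(5) = 15; t(6) = 41; t(7) = 25; t(8) = 3; t(9) = 13; t(10) = 21; t(11) = 9; t(12) = 27; t(13) = 23; t(14) = 29; t(15) = 43; t(16) = 45; t(17) = 19; t(18) = 35; t(19) = 11; t(20) = 1; t(21) = 39; t(22) = 5; t(23) = 33.
The sequence repeats with period 22.
So t(231) = t(1 + ((231-1) mod 22)) = t(11) = 9.

9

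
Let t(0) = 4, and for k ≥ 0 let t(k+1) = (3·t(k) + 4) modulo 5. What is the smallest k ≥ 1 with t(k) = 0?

Computing terms: t(0) = 4,  t(1) = 1,  t(2) = 2,  t(3) = 0,  t(4) = 4.
Since t(4) = t(0) = 4, the sequence is periodic with period 4.
The value 0 first appears (with k ≥ 1) at t(3).

3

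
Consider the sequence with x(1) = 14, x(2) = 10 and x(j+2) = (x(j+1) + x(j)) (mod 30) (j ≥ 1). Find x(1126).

2

Computing terms: x(1) = 14; x(2) = 10; x(3) = 24; x(4) = 4; x(5) = 28; x(6) = 2; x(7) = 0; x(8) = 2; x(9) = 2; x(10) = 4; x(11) = 6; x(12) = 10; x(13) = 16; x(14) = 26; x(15) = 12; x(16) = 8; x(17) = 20; x(18) = 28; x(19) = 18; x(20) = 16; x(21) = 4; x(22) = 20; x(23) = 24; x(24) = 14; x(25) = 8; x(26) = 22; x(27) = 0; x(28) = 22; x(29) = 22; x(30) = 14; x(31) = 6; x(32) = 20; x(33) = 26; x(34) = 16; x(35) = 12; x(36) = 28; x(37) = 10; x(38) = 8; x(39) = 18; x(40) = 26; x(41) = 14; x(42) = 10.
The sequence repeats with period 40.
(1126 - 1) mod 40 = 5, so x(1126) = x(6) = 2.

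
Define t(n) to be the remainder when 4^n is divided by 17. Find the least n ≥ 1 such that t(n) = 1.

4

We have t(0) = 1; t(1) = 4; t(2) = 16; t(3) = 13; t(4) = 1.
Since t(4) = t(0) = 1, the sequence is periodic with period 4.
The value 1 next appears (with n ≥ 1) at t(4).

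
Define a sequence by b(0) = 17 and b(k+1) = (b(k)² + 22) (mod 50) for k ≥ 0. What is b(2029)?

Listing terms: b(0) = 17; b(1) = 11; b(2) = 43; b(3) = 21; b(4) = 13; b(5) = 41; b(6) = 3; b(7) = 31; b(8) = 33; b(9) = 11.
Since b(9) = b(1) = 11, the sequence is eventually periodic: after a pre-period of length 1 it cycles with period 8.
For k ≥ 1, b(k) depends only on (k - 1) mod 8. (2029 - 1) mod 8 = 4, so b(2029) = b(5) = 41.

41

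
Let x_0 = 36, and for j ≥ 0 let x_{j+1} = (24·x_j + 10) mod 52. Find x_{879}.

2

Listing terms: x_0 = 36,  x_1 = 42,  x_2 = 30,  x_3 = 2,  x_4 = 6,  x_5 = 50,  x_6 = 14,  x_7 = 34,  x_8 = 46,  x_9 = 22,  x_{10} = 18,  x_{11} = 26,  x_{12} = 10,  x_{13} = 42.
Since x_{13} = x_1 = 42, the sequence is eventually periodic: after a pre-period of length 1 it cycles with period 12.
For j ≥ 1, x_j depends only on (j - 1) mod 12. (879 - 1) mod 12 = 2, so x_{879} = x_3 = 2.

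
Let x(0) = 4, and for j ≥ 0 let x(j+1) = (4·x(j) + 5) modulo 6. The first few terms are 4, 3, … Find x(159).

Listing terms: x(0) = 4,  x(1) = 3,  x(2) = 5,  x(3) = 1,  x(4) = 3.
Since x(4) = x(1) = 3, the sequence is eventually periodic: after a pre-period of length 1 it cycles with period 3.
For j ≥ 1, x(j) depends only on (j - 1) mod 3. (159 - 1) mod 3 = 2, so x(159) = x(3) = 1.

1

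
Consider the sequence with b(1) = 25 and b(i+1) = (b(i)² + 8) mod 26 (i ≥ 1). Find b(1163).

Computing terms: b(1) = 25,  b(2) = 9,  b(3) = 11,  b(4) = 25.
Since b(4) = b(1) = 25, the sequence is periodic with period 3.
(1163 - 1) mod 3 = 1, so b(1163) = b(2) = 9.

9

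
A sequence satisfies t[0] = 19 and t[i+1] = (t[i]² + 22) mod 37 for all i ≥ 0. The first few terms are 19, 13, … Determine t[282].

6

Computing terms: t[0] = 19; t[1] = 13; t[2] = 6; t[3] = 21; t[4] = 19.
Since t[4] = t[0] = 19, the sequence is periodic with period 4.
So t[282] = t[0 + ((282-0) mod 4)] = t[2] = 6.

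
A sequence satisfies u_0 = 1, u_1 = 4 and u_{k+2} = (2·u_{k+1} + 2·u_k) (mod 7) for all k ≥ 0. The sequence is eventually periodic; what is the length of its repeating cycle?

48

Computing terms: u_0 = 1; u_1 = 4; u_2 = 3; u_3 = 0; u_4 = 6; u_5 = 5; u_6 = 1; u_7 = 5; u_8 = 5; u_9 = 6; u_{10} = 1; u_{11} = 0; u_{12} = 2; u_{13} = 4; u_{14} = 5; u_{15} = 4; u_{16} = 4; u_{17} = 2; u_{18} = 5; u_{19} = 0; u_{20} = 3; u_{21} = 6; u_{22} = 4; u_{23} = 6; u_{24} = 6; u_{25} = 3; u_{26} = 4; u_{27} = 0; u_{28} = 1; u_{29} = 2; u_{30} = 6; u_{31} = 2; u_{32} = 2; u_{33} = 1; u_{34} = 6; u_{35} = 0; u_{36} = 5; u_{37} = 3; u_{38} = 2; u_{39} = 3; u_{40} = 3; u_{41} = 5; u_{42} = 2; u_{43} = 0; u_{44} = 4; u_{45} = 1; u_{46} = 3; u_{47} = 1; u_{48} = 1; u_{49} = 4.
The sequence repeats with period 48.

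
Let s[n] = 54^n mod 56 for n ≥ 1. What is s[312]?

8

Listing terms: s[1] = 54,  s[2] = 4,  s[3] = 48,  s[4] = 16,  s[5] = 24,  s[6] = 8,  s[7] = 40,  s[8] = 32,  s[9] = 48.
Since s[9] = s[3] = 48, the sequence is eventually periodic: after a pre-period of length 2 it cycles with period 6.
For n ≥ 3, s[n] depends only on (n - 3) mod 6. (312 - 3) mod 6 = 3, so s[312] = s[6] = 8.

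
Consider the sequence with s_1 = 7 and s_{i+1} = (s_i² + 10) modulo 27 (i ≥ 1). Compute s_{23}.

s_1 = 7, s_2 = 5, s_3 = 8, s_4 = 20, s_5 = 5.
Since s_5 = s_2 = 5, the sequence is eventually periodic: after a pre-period of length 1 it cycles with period 3.
For i ≥ 2, s_i depends only on (i - 2) mod 3. (23 - 2) mod 3 = 0, so s_{23} = s_2 = 5.

5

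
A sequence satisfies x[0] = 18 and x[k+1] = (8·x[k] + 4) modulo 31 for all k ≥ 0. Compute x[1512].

We have x[0] = 18,  x[1] = 24,  x[2] = 10,  x[3] = 22,  x[4] = 25,  x[5] = 18.
Since x[5] = x[0] = 18, the sequence is periodic with period 5.
(1512 - 0) mod 5 = 2, so x[1512] = x[2] = 10.

10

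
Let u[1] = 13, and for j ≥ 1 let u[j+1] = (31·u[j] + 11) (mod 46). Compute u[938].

Computing terms: u[1] = 13,  u[2] = 0,  u[3] = 11,  u[4] = 30,  u[5] = 21,  u[6] = 18,  u[7] = 17,  u[8] = 32,  u[9] = 37,  u[10] = 8,  u[11] = 29,  u[12] = 36,  u[13] = 23,  u[14] = 34,  u[15] = 7,  u[16] = 44,  u[17] = 41,  u[18] = 40,  u[19] = 9,  u[20] = 14,  u[21] = 31,  u[22] = 6,  u[23] = 13.
The sequence repeats with period 22.
So u[938] = u[1 + ((938-1) mod 22)] = u[14] = 34.

34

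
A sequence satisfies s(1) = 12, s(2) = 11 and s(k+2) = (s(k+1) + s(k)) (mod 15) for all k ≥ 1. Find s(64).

Computing terms: s(1) = 12,  s(2) = 11,  s(3) = 8,  s(4) = 4,  s(5) = 12,  s(6) = 1,  s(7) = 13,  s(8) = 14,  s(9) = 12,  s(10) = 11.
Since (s(9), s(10)) = (s(1), s(2)) = (12, 11) (two consecutive terms determine the rest), the sequence is periodic with period 8.
So s(64) = s(1 + ((64-1) mod 8)) = s(8) = 14.

14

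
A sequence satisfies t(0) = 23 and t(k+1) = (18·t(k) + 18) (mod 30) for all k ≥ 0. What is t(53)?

We have t(0) = 23, t(1) = 12, t(2) = 24, t(3) = 0, t(4) = 18, t(5) = 12.
Since t(5) = t(1) = 12, the sequence is eventually periodic: after a pre-period of length 1 it cycles with period 4.
For k ≥ 1, t(k) depends only on (k - 1) mod 4. (53 - 1) mod 4 = 0, so t(53) = t(1) = 12.

12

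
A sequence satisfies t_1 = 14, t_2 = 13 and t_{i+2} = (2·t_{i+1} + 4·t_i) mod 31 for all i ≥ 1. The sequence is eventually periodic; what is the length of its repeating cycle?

30

We have t_1 = 14; t_2 = 13; t_3 = 20; t_4 = 30; t_5 = 16; t_6 = 28; t_7 = 27; t_8 = 11; t_9 = 6; t_{10} = 25; t_{11} = 12; t_{12} = 0; t_{13} = 17; t_{14} = 3; t_{15} = 12; t_{16} = 5; t_{17} = 27; t_{18} = 12; t_{19} = 8; t_{20} = 2; t_{21} = 5; t_{22} = 18; t_{23} = 25; t_{24} = 29; t_{25} = 3; t_{26} = 29; t_{27} = 8; t_{28} = 8; t_{29} = 17; t_{30} = 4; t_{31} = 14; t_{32} = 13.
The sequence repeats with period 30.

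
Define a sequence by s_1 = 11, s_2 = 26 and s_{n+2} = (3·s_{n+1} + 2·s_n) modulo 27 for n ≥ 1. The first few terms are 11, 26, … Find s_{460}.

1

s_1 = 11, s_2 = 26, s_3 = 19, s_4 = 1, s_5 = 14, s_6 = 17, s_7 = 25, s_8 = 1, s_9 = 26, s_{10} = 26, s_{11} = 22, s_{12} = 10, s_{13} = 20, s_{14} = 26, s_{15} = 10, s_{16} = 1, s_{17} = 23, s_{18} = 17, s_{19} = 16, s_{20} = 1, s_{21} = 8, s_{22} = 26, s_{23} = 13, s_{24} = 10, s_{25} = 2, s_{26} = 26, s_{27} = 1, s_{28} = 1, s_{29} = 5, s_{30} = 17, s_{31} = 7, s_{32} = 1, s_{33} = 17, s_{34} = 26, s_{35} = 4, s_{36} = 10, s_{37} = 11, s_{38} = 26.
Since (s_{37}, s_{38}) = (s_1, s_2) = (11, 26) (two consecutive terms determine the rest), the sequence is periodic with period 36.
So s_{460} = s_{1 + ((460-1) mod 36)} = s_{28} = 1.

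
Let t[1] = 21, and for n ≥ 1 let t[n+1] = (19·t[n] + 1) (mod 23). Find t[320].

7

t[1] = 21,  t[2] = 9,  t[3] = 11,  t[4] = 3,  t[5] = 12,  t[6] = 22,  t[7] = 5,  t[8] = 4,  t[9] = 8,  t[10] = 15,  t[11] = 10,  t[12] = 7,  t[13] = 19,  t[14] = 17,  t[15] = 2,  t[16] = 16,  t[17] = 6,  t[18] = 0,  t[19] = 1,  t[20] = 20,  t[21] = 13,  t[22] = 18,  t[23] = 21.
Since t[23] = t[1] = 21, the sequence is periodic with period 22.
So t[320] = t[1 + ((320-1) mod 22)] = t[12] = 7.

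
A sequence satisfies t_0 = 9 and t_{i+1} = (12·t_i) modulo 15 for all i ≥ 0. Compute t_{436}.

9

Listing terms: t_0 = 9,  t_1 = 3,  t_2 = 6,  t_3 = 12,  t_4 = 9.
Since t_4 = t_0 = 9, the sequence is periodic with period 4.
(436 - 0) mod 4 = 0, so t_{436} = t_0 = 9.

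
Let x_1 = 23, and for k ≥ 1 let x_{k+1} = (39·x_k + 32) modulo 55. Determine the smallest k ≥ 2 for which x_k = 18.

3

x_1 = 23; x_2 = 49; x_3 = 18; x_4 = 19; x_5 = 3; x_6 = 39; x_7 = 13; x_8 = 44; x_9 = 43; x_{10} = 4; x_{11} = 23.
The sequence repeats with period 10.
The value 18 first appears (with k ≥ 2) at x_3.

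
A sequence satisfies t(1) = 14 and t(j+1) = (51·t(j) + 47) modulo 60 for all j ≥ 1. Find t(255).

2

t(1) = 14,  t(2) = 41,  t(3) = 38,  t(4) = 5,  t(5) = 2,  t(6) = 29,  t(7) = 26,  t(8) = 53,  t(9) = 50,  t(10) = 17,  t(11) = 14.
The sequence repeats with period 10.
So t(255) = t(1 + ((255-1) mod 10)) = t(5) = 2.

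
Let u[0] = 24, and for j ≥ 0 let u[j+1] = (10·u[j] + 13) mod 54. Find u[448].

43

Listing terms: u[0] = 24, u[1] = 37, u[2] = 5, u[3] = 9, u[4] = 49, u[5] = 17, u[6] = 21, u[7] = 7, u[8] = 29, u[9] = 33, u[10] = 19, u[11] = 41, u[12] = 45, u[13] = 31, u[14] = 53, u[15] = 3, u[16] = 43, u[17] = 11, u[18] = 15, u[19] = 1, u[20] = 23, u[21] = 27, u[22] = 13, u[23] = 35, u[24] = 39, u[25] = 25, u[26] = 47, u[27] = 51, u[28] = 37.
Since u[28] = u[1] = 37, the sequence is eventually periodic: after a pre-period of length 1 it cycles with period 27.
For j ≥ 1, u[j] depends only on (j - 1) mod 27. (448 - 1) mod 27 = 15, so u[448] = u[16] = 43.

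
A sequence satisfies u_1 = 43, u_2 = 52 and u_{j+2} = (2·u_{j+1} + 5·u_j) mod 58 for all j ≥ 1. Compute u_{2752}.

We have u_1 = 43,  u_2 = 52,  u_3 = 29,  u_4 = 28,  u_5 = 27,  u_6 = 20,  u_7 = 1,  u_8 = 44,  u_9 = 35,  u_{10} = 0,  u_{11} = 1,  u_{12} = 2,  u_{13} = 9,  u_{14} = 28,  u_{15} = 43,  u_{16} = 52.
The sequence repeats with period 14.
So u_{2752} = u_{1 + ((2752-1) mod 14)} = u_8 = 44.

44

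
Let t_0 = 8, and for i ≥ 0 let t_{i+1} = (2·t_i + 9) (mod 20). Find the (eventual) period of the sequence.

4

Listing terms: t_0 = 8, t_1 = 5, t_2 = 19, t_3 = 7, t_4 = 3, t_5 = 15, t_6 = 19.
Since t_6 = t_2 = 19, the sequence is eventually periodic: after a pre-period of length 2 it cycles with period 4.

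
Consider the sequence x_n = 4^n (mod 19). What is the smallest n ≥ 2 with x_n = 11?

x_1 = 4; x_2 = 16; x_3 = 7; x_4 = 9; x_5 = 17; x_6 = 11; x_7 = 6; x_8 = 5; x_9 = 1; x_{10} = 4.
The sequence repeats with period 9.
The value 11 first appears (with n ≥ 2) at x_6.

6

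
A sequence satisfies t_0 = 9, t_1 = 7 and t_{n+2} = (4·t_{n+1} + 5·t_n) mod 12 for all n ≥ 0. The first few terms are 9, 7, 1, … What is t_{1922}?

We have t_0 = 9,  t_1 = 7,  t_2 = 1,  t_3 = 3,  t_4 = 5,  t_5 = 11,  t_6 = 9,  t_7 = 7.
The sequence repeats with period 6.
So t_{1922} = t_{0 + ((1922-0) mod 6)} = t_2 = 1.

1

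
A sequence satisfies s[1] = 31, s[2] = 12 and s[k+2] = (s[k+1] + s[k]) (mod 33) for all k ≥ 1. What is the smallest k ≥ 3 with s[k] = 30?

Computing terms: s[1] = 31,  s[2] = 12,  s[3] = 10,  s[4] = 22,  s[5] = 32,  s[6] = 21,  s[7] = 20,  s[8] = 8,  s[9] = 28,  s[10] = 3,  s[11] = 31,  s[12] = 1,  s[13] = 32,  s[14] = 0,  s[15] = 32,  s[16] = 32,  s[17] = 31,  s[18] = 30,  s[19] = 28,  s[20] = 25,  s[21] = 20,  s[22] = 12,  s[23] = 32,  s[24] = 11,  s[25] = 10,  s[26] = 21,  s[27] = 31,  s[28] = 19,  s[29] = 17,  s[30] = 3,  s[31] = 20,  s[32] = 23,  s[33] = 10,  s[34] = 0,  s[35] = 10,  s[36] = 10,  s[37] = 20,  s[38] = 30,  s[39] = 17,  s[40] = 14,  s[41] = 31,  s[42] = 12.
The sequence repeats with period 40.
The value 30 first appears (with k ≥ 3) at s[18].

18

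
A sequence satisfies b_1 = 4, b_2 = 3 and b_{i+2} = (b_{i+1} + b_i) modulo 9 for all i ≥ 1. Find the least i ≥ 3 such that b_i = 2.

Computing terms: b_1 = 4; b_2 = 3; b_3 = 7; b_4 = 1; b_5 = 8; b_6 = 0; b_7 = 8; b_8 = 8; b_9 = 7; b_{10} = 6; b_{11} = 4; b_{12} = 1; b_{13} = 5; b_{14} = 6; b_{15} = 2; b_{16} = 8; b_{17} = 1; b_{18} = 0; b_{19} = 1; b_{20} = 1; b_{21} = 2; b_{22} = 3; b_{23} = 5; b_{24} = 8; b_{25} = 4; b_{26} = 3.
The sequence repeats with period 24.
The value 2 first appears (with i ≥ 3) at b_{15}.

15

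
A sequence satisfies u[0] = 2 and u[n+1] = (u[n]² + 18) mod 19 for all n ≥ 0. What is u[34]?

16

Computing terms: u[0] = 2, u[1] = 3, u[2] = 8, u[3] = 6, u[4] = 16, u[5] = 8.
Since u[5] = u[2] = 8, the sequence is eventually periodic: after a pre-period of length 2 it cycles with period 3.
For n ≥ 2, u[n] depends only on (n - 2) mod 3. (34 - 2) mod 3 = 2, so u[34] = u[4] = 16.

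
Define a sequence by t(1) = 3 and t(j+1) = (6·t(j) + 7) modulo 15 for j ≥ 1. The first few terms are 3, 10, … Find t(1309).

We have t(1) = 3; t(2) = 10; t(3) = 7; t(4) = 4; t(5) = 1; t(6) = 13; t(7) = 10.
Since t(7) = t(2) = 10, the sequence is eventually periodic: after a pre-period of length 1 it cycles with period 5.
For j ≥ 2, t(j) depends only on (j - 2) mod 5. (1309 - 2) mod 5 = 2, so t(1309) = t(4) = 4.

4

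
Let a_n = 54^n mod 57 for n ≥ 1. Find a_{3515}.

Listing terms: a_1 = 54; a_2 = 9; a_3 = 30; a_4 = 24; a_5 = 42; a_6 = 45; a_7 = 36; a_8 = 6; a_9 = 39; a_{10} = 54.
The sequence repeats with period 9.
So a_{3515} = a_{1 + ((3515-1) mod 9)} = a_5 = 42.

42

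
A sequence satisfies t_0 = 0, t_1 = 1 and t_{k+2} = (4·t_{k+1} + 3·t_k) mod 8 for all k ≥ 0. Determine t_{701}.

Listing terms: t_0 = 0,  t_1 = 1,  t_2 = 4,  t_3 = 3,  t_4 = 0,  t_5 = 1.
Since (t_4, t_5) = (t_0, t_1) = (0, 1) (two consecutive terms determine the rest), the sequence is periodic with period 4.
So t_{701} = t_{0 + ((701-0) mod 4)} = t_1 = 1.

1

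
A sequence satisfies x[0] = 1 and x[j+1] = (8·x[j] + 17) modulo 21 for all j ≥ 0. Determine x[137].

We have x[0] = 1, x[1] = 4, x[2] = 7, x[3] = 10, x[4] = 13, x[5] = 16, x[6] = 19, x[7] = 1.
Since x[7] = x[0] = 1, the sequence is periodic with period 7.
(137 - 0) mod 7 = 4, so x[137] = x[4] = 13.

13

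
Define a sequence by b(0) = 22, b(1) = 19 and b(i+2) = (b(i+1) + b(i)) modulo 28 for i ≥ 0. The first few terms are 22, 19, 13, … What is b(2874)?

22

b(0) = 22, b(1) = 19, b(2) = 13, b(3) = 4, b(4) = 17, b(5) = 21, b(6) = 10, b(7) = 3, b(8) = 13, b(9) = 16, b(10) = 1, b(11) = 17, b(12) = 18, b(13) = 7, b(14) = 25, b(15) = 4, b(16) = 1, b(17) = 5, b(18) = 6, b(19) = 11, b(20) = 17, b(21) = 0, b(22) = 17, b(23) = 17, b(24) = 6, b(25) = 23, b(26) = 1, b(27) = 24, b(28) = 25, b(29) = 21, b(30) = 18, b(31) = 11, b(32) = 1, b(33) = 12, b(34) = 13, b(35) = 25, b(36) = 10, b(37) = 7, b(38) = 17, b(39) = 24, b(40) = 13, b(41) = 9, b(42) = 22, b(43) = 3, b(44) = 25, b(45) = 0, b(46) = 25, b(47) = 25, b(48) = 22, b(49) = 19.
Since (b(48), b(49)) = (b(0), b(1)) = (22, 19) (two consecutive terms determine the rest), the sequence is periodic with period 48.
So b(2874) = b(0 + ((2874-0) mod 48)) = b(42) = 22.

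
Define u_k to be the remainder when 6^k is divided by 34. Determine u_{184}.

16

We have u_1 = 6,  u_2 = 2,  u_3 = 12,  u_4 = 4,  u_5 = 24,  u_6 = 8,  u_7 = 14,  u_8 = 16,  u_9 = 28,  u_{10} = 32,  u_{11} = 22,  u_{12} = 30,  u_{13} = 10,  u_{14} = 26,  u_{15} = 20,  u_{16} = 18,  u_{17} = 6.
The sequence repeats with period 16.
(184 - 1) mod 16 = 7, so u_{184} = u_8 = 16.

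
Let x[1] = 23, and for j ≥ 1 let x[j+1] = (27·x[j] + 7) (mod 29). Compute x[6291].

Computing terms: x[1] = 23, x[2] = 19, x[3] = 27, x[4] = 11, x[5] = 14, x[6] = 8, x[7] = 20, x[8] = 25, x[9] = 15, x[10] = 6, x[11] = 24, x[12] = 17, x[13] = 2, x[14] = 3, x[15] = 1, x[16] = 5, x[17] = 26, x[18] = 13, x[19] = 10, x[20] = 16, x[21] = 4, x[22] = 28, x[23] = 9, x[24] = 18, x[25] = 0, x[26] = 7, x[27] = 22, x[28] = 21, x[29] = 23.
The sequence repeats with period 28.
So x[6291] = x[1 + ((6291-1) mod 28)] = x[19] = 10.

10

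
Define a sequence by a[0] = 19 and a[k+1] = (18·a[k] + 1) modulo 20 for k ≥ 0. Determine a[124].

19

a[0] = 19; a[1] = 3; a[2] = 15; a[3] = 11; a[4] = 19.
The sequence repeats with period 4.
(124 - 0) mod 4 = 0, so a[124] = a[0] = 19.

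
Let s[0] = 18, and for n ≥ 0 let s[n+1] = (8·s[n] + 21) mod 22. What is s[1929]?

s[0] = 18, s[1] = 11, s[2] = 21, s[3] = 13, s[4] = 15, s[5] = 9, s[6] = 5, s[7] = 17, s[8] = 3, s[9] = 1, s[10] = 7, s[11] = 11.
Since s[11] = s[1] = 11, the sequence is eventually periodic: after a pre-period of length 1 it cycles with period 10.
For n ≥ 1, s[n] depends only on (n - 1) mod 10. (1929 - 1) mod 10 = 8, so s[1929] = s[9] = 1.

1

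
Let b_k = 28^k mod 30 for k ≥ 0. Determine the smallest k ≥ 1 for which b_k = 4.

2

We have b_0 = 1; b_1 = 28; b_2 = 4; b_3 = 22; b_4 = 16; b_5 = 28.
Since b_5 = b_1 = 28, the sequence is eventually periodic: after a pre-period of length 1 it cycles with period 4.
The value 4 first appears (with k ≥ 1) at b_2.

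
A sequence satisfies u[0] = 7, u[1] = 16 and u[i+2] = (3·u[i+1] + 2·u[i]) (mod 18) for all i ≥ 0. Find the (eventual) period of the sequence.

12

We have u[0] = 7,  u[1] = 16,  u[2] = 8,  u[3] = 2,  u[4] = 4,  u[5] = 16,  u[6] = 2,  u[7] = 2,  u[8] = 10,  u[9] = 16,  u[10] = 14,  u[11] = 2,  u[12] = 16,  u[13] = 16,  u[14] = 8.
Since (u[13], u[14]) = (u[1], u[2]) = (16, 8) (two consecutive terms determine the rest), the sequence is eventually periodic: after a pre-period of length 1 it cycles with period 12.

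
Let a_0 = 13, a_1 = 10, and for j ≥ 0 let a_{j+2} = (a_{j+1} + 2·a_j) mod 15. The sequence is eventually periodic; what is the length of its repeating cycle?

Listing terms: a_0 = 13,  a_1 = 10,  a_2 = 6,  a_3 = 11,  a_4 = 8,  a_5 = 0,  a_6 = 1,  a_7 = 1,  a_8 = 3,  a_9 = 5,  a_{10} = 11,  a_{11} = 6,  a_{12} = 13,  a_{13} = 10.
The sequence repeats with period 12.

12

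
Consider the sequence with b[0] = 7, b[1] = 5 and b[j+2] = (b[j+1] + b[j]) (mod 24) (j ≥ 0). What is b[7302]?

3

b[0] = 7; b[1] = 5; b[2] = 12; b[3] = 17; b[4] = 5; b[5] = 22; b[6] = 3; b[7] = 1; b[8] = 4; b[9] = 5; b[10] = 9; b[11] = 14; b[12] = 23; b[13] = 13; b[14] = 12; b[15] = 1; b[16] = 13; b[17] = 14; b[18] = 3; b[19] = 17; b[20] = 20; b[21] = 13; b[22] = 9; b[23] = 22; b[24] = 7; b[25] = 5.
The sequence repeats with period 24.
So b[7302] = b[0 + ((7302-0) mod 24)] = b[6] = 3.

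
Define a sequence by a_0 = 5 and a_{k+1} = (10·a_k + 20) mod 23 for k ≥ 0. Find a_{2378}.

Listing terms: a_0 = 5,  a_1 = 1,  a_2 = 7,  a_3 = 21,  a_4 = 0,  a_5 = 20,  a_6 = 13,  a_7 = 12,  a_8 = 2,  a_9 = 17,  a_{10} = 6,  a_{11} = 11,  a_{12} = 15,  a_{13} = 9,  a_{14} = 18,  a_{15} = 16,  a_{16} = 19,  a_{17} = 3,  a_{18} = 4,  a_{19} = 14,  a_{20} = 22,  a_{21} = 10,  a_{22} = 5.
The sequence repeats with period 22.
So a_{2378} = a_{0 + ((2378-0) mod 22)} = a_2 = 7.

7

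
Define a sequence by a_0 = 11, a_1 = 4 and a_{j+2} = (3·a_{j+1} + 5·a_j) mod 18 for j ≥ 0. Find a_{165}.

We have a_0 = 11; a_1 = 4; a_2 = 13; a_3 = 5; a_4 = 8; a_5 = 13; a_6 = 7; a_7 = 14; a_8 = 5; a_9 = 13; a_{10} = 10; a_{11} = 5; a_{12} = 11; a_{13} = 4.
The sequence repeats with period 12.
(165 - 0) mod 12 = 9, so a_{165} = a_9 = 13.

13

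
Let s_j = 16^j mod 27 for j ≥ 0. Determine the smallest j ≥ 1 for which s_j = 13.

Computing terms: s_0 = 1, s_1 = 16, s_2 = 13, s_3 = 19, s_4 = 7, s_5 = 4, s_6 = 10, s_7 = 25, s_8 = 22, s_9 = 1.
Since s_9 = s_0 = 1, the sequence is periodic with period 9.
The value 13 first appears (with j ≥ 1) at s_2.

2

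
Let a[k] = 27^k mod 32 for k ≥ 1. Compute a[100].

Computing terms: a[1] = 27; a[2] = 25; a[3] = 3; a[4] = 17; a[5] = 11; a[6] = 9; a[7] = 19; a[8] = 1; a[9] = 27.
The sequence repeats with period 8.
(100 - 1) mod 8 = 3, so a[100] = a[4] = 17.

17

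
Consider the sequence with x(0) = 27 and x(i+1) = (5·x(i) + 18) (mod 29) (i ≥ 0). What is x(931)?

22

Computing terms: x(0) = 27; x(1) = 8; x(2) = 0; x(3) = 18; x(4) = 21; x(5) = 7; x(6) = 24; x(7) = 22; x(8) = 12; x(9) = 20; x(10) = 2; x(11) = 28; x(12) = 13; x(13) = 25; x(14) = 27.
Since x(14) = x(0) = 27, the sequence is periodic with period 14.
(931 - 0) mod 14 = 7, so x(931) = x(7) = 22.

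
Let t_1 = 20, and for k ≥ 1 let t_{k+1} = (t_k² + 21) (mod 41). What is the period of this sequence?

6

We have t_1 = 20,  t_2 = 11,  t_3 = 19,  t_4 = 13,  t_5 = 26,  t_6 = 0,  t_7 = 21,  t_8 = 11.
Since t_8 = t_2 = 11, the sequence is eventually periodic: after a pre-period of length 1 it cycles with period 6.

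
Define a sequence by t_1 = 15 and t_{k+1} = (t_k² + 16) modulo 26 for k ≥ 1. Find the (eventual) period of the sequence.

We have t_1 = 15,  t_2 = 7,  t_3 = 13,  t_4 = 3,  t_5 = 25,  t_6 = 17,  t_7 = 19,  t_8 = 13.
Since t_8 = t_3 = 13, the sequence is eventually periodic: after a pre-period of length 2 it cycles with period 5.

5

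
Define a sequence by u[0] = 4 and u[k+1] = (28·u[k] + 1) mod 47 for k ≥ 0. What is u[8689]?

22

u[0] = 4; u[1] = 19; u[2] = 16; u[3] = 26; u[4] = 24; u[5] = 15; u[6] = 45; u[7] = 39; u[8] = 12; u[9] = 8; u[10] = 37; u[11] = 3; u[12] = 38; u[13] = 31; u[14] = 23; u[15] = 34; u[16] = 13; u[17] = 36; u[18] = 22; u[19] = 6; u[20] = 28; u[21] = 33; u[22] = 32; u[23] = 4.
Since u[23] = u[0] = 4, the sequence is periodic with period 23.
(8689 - 0) mod 23 = 18, so u[8689] = u[18] = 22.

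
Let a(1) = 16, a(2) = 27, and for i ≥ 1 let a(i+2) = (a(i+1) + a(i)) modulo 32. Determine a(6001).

a(1) = 16,  a(2) = 27,  a(3) = 11,  a(4) = 6,  a(5) = 17,  a(6) = 23,  a(7) = 8,  a(8) = 31,  a(9) = 7,  a(10) = 6,  a(11) = 13,  a(12) = 19,  a(13) = 0,  a(14) = 19,  a(15) = 19,  a(16) = 6,  a(17) = 25,  a(18) = 31,  a(19) = 24,  a(20) = 23,  a(21) = 15,  a(22) = 6,  a(23) = 21,  a(24) = 27,  a(25) = 16,  a(26) = 11,  a(27) = 27,  a(28) = 6,  a(29) = 1,  a(30) = 7,  a(31) = 8,  a(32) = 15,  a(33) = 23,  a(34) = 6,  a(35) = 29,  a(36) = 3,  a(37) = 0,  a(38) = 3,  a(39) = 3,  a(40) = 6,  a(41) = 9,  a(42) = 15,  a(43) = 24,  a(44) = 7,  a(45) = 31,  a(46) = 6,  a(47) = 5,  a(48) = 11,  a(49) = 16,  a(50) = 27.
Since (a(49), a(50)) = (a(1), a(2)) = (16, 27) (two consecutive terms determine the rest), the sequence is periodic with period 48.
(6001 - 1) mod 48 = 0, so a(6001) = a(1) = 16.

16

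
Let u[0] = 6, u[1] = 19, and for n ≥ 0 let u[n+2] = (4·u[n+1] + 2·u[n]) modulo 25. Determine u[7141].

We have u[0] = 6; u[1] = 19; u[2] = 13; u[3] = 15; u[4] = 11; u[5] = 24; u[6] = 18; u[7] = 20; u[8] = 16; u[9] = 4; u[10] = 23; u[11] = 0; u[12] = 21; u[13] = 9; u[14] = 3; u[15] = 5; u[16] = 1; u[17] = 14; u[18] = 8; u[19] = 10; u[20] = 6; u[21] = 19.
Since (u[20], u[21]) = (u[0], u[1]) = (6, 19) (two consecutive terms determine the rest), the sequence is periodic with period 20.
(7141 - 0) mod 20 = 1, so u[7141] = u[1] = 19.

19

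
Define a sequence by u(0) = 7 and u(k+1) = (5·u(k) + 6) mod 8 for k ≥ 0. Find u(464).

7

We have u(0) = 7; u(1) = 1; u(2) = 3; u(3) = 5; u(4) = 7.
The sequence repeats with period 4.
So u(464) = u(0 + ((464-0) mod 4)) = u(0) = 7.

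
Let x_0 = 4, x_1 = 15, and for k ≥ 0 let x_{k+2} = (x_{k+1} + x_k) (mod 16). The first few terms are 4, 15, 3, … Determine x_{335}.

11

We have x_0 = 4; x_1 = 15; x_2 = 3; x_3 = 2; x_4 = 5; x_5 = 7; x_6 = 12; x_7 = 3; x_8 = 15; x_9 = 2; x_{10} = 1; x_{11} = 3; x_{12} = 4; x_{13} = 7; x_{14} = 11; x_{15} = 2; x_{16} = 13; x_{17} = 15; x_{18} = 12; x_{19} = 11; x_{20} = 7; x_{21} = 2; x_{22} = 9; x_{23} = 11; x_{24} = 4; x_{25} = 15.
Since (x_{24}, x_{25}) = (x_0, x_1) = (4, 15) (two consecutive terms determine the rest), the sequence is periodic with period 24.
So x_{335} = x_{0 + ((335-0) mod 24)} = x_{23} = 11.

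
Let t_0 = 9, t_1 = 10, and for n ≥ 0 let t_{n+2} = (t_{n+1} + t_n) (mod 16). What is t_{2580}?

t_0 = 9; t_1 = 10; t_2 = 3; t_3 = 13; t_4 = 0; t_5 = 13; t_6 = 13; t_7 = 10; t_8 = 7; t_9 = 1; t_{10} = 8; t_{11} = 9; t_{12} = 1; t_{13} = 10; t_{14} = 11; t_{15} = 5; t_{16} = 0; t_{17} = 5; t_{18} = 5; t_{19} = 10; t_{20} = 15; t_{21} = 9; t_{22} = 8; t_{23} = 1; t_{24} = 9; t_{25} = 10.
The sequence repeats with period 24.
So t_{2580} = t_{0 + ((2580-0) mod 24)} = t_{12} = 1.

1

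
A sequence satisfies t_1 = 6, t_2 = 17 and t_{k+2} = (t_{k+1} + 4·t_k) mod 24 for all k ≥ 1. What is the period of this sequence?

8

We have t_1 = 6; t_2 = 17; t_3 = 17; t_4 = 13; t_5 = 9; t_6 = 13; t_7 = 1; t_8 = 5; t_9 = 9; t_{10} = 5; t_{11} = 17; t_{12} = 13.
Since (t_{11}, t_{12}) = (t_3, t_4) = (17, 13) (two consecutive terms determine the rest), the sequence is eventually periodic: after a pre-period of length 2 it cycles with period 8.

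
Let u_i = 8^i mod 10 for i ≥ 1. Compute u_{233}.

8

Computing terms: u_1 = 8,  u_2 = 4,  u_3 = 2,  u_4 = 6,  u_5 = 8.
The sequence repeats with period 4.
(233 - 1) mod 4 = 0, so u_{233} = u_1 = 8.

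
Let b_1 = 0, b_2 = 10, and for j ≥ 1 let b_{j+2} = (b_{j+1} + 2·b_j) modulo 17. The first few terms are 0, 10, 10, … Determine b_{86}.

b_1 = 0; b_2 = 10; b_3 = 10; b_4 = 13; b_5 = 16; b_6 = 8; b_7 = 6; b_8 = 5; b_9 = 0; b_{10} = 10.
The sequence repeats with period 8.
(86 - 1) mod 8 = 5, so b_{86} = b_6 = 8.

8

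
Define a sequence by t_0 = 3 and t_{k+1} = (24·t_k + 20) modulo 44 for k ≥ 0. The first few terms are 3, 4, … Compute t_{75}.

12

Listing terms: t_0 = 3; t_1 = 4; t_2 = 28; t_3 = 32; t_4 = 40; t_5 = 12; t_6 = 0; t_7 = 20; t_8 = 16; t_9 = 8; t_{10} = 36; t_{11} = 4.
Since t_{11} = t_1 = 4, the sequence is eventually periodic: after a pre-period of length 1 it cycles with period 10.
For k ≥ 1, t_k depends only on (k - 1) mod 10. (75 - 1) mod 10 = 4, so t_{75} = t_5 = 12.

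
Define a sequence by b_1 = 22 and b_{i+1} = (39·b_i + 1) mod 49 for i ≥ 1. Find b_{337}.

Computing terms: b_1 = 22, b_2 = 26, b_3 = 35, b_4 = 43, b_5 = 12, b_6 = 28, b_7 = 15, b_8 = 47, b_9 = 21, b_{10} = 36, b_{11} = 33, b_{12} = 14, b_{13} = 8, b_{14} = 19, b_{15} = 7, b_{16} = 29, b_{17} = 5, b_{18} = 0, b_{19} = 1, b_{20} = 40, b_{21} = 42, b_{22} = 22.
Since b_{22} = b_1 = 22, the sequence is periodic with period 21.
So b_{337} = b_{1 + ((337-1) mod 21)} = b_1 = 22.

22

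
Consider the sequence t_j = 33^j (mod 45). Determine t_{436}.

Listing terms: t_1 = 33, t_2 = 9, t_3 = 27, t_4 = 36, t_5 = 18, t_6 = 9.
Since t_6 = t_2 = 9, the sequence is eventually periodic: after a pre-period of length 1 it cycles with period 4.
For j ≥ 2, t_j depends only on (j - 2) mod 4. (436 - 2) mod 4 = 2, so t_{436} = t_4 = 36.

36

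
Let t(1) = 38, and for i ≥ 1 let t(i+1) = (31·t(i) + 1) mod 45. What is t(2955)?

37

Computing terms: t(1) = 38,  t(2) = 9,  t(3) = 10,  t(4) = 41,  t(5) = 12,  t(6) = 13,  t(7) = 44,  t(8) = 15,  t(9) = 16,  t(10) = 2,  t(11) = 18,  t(12) = 19,  t(13) = 5,  t(14) = 21,  t(15) = 22,  t(16) = 8,  t(17) = 24,  t(18) = 25,  t(19) = 11,  t(20) = 27,  t(21) = 28,  t(22) = 14,  t(23) = 30,  t(24) = 31,  t(25) = 17,  t(26) = 33,  t(27) = 34,  t(28) = 20,  t(29) = 36,  t(30) = 37,  t(31) = 23,  t(32) = 39,  t(33) = 40,  t(34) = 26,  t(35) = 42,  t(36) = 43,  t(37) = 29,  t(38) = 0,  t(39) = 1,  t(40) = 32,  t(41) = 3,  t(42) = 4,  t(43) = 35,  t(44) = 6,  t(45) = 7,  t(46) = 38.
The sequence repeats with period 45.
(2955 - 1) mod 45 = 29, so t(2955) = t(30) = 37.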